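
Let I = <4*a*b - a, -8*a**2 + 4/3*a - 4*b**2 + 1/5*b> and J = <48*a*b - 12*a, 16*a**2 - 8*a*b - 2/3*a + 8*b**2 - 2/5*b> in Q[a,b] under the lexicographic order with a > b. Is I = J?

Yes, the ideals are equal.

For a fixed monomial order, each ideal has a unique reduced Gröbner basis; comparing bases decides equality.
Buchberger on the first generating set:
f_1 = 4*a*b - a, LT = a*b.
f_2 = -8*a**2 + 4/3*a - 4*b**2 + 1/5*b, LT = a**2.

S(f_1,f_2): lcm = a**2*b. S = -1/4*a**2 + 1/6*a*b - 1/2*b**3 + 1/40*b**2.
  leading term a**2: subtract (1/32)·f_2 from -1/4*a**2 + 1/6*a*b - 1/2*b**3 + 1/40*b**2 → 1/6*a*b - 1/24*a - 1/2*b**3 + 3/20*b**2 - 1/160*b
  leading term a*b: subtract (1/24)·f_1 from 1/6*a*b - 1/24*a - 1/2*b**3 + 3/20*b**2 - 1/160*b → -1/2*b**3 + 3/20*b**2 - 1/160*b
  leading term b**3: no divisor's leading term divides it; move -1/2*b**3 to the remainder.
  leading term b**2: no divisor's leading term divides it; move 3/20*b**2 to the remainder.
  leading term b: no divisor's leading term divides it; move -1/160*b to the remainder.
  remainder -1/2*b**3 + 3/20*b**2 - 1/160*b ≠ 0; add g_3 = -1/2*b**3 + 3/20*b**2 - 1/160*b to the basis.

S(f_1,g_3): lcm = a*b**3. S = 1/20*a*b**2 - 1/80*a*b.
  leading term a*b**2: subtract (1/80*b)·f_1 from 1/20*a*b**2 - 1/80*a*b → 0
  remainder 0.

S(f_2,g_3): leading monomials are coprime, so the S-polynomial reduces to 0 (Buchberger's first criterion).
Every S-polynomial of the final basis reduces to 0, so we have a Gröbner basis.
Inter-reduce: drop elements whose leading term is divisible by another's, tail-reduce, and make monic.
Reduced Gröbner basis: {a**2 - 1/6*a + 1/2*b**2 - 1/40*b, a*b - 1/4*a, b**3 - 3/10*b**2 + 1/80*b}.

Buchberger on the second generating set:
h_1 = 48*a*b - 12*a, LT = a*b.
h_2 = 16*a**2 - 8*a*b - 2/3*a + 8*b**2 - 2/5*b, LT = a**2.

S(h_1,h_2): lcm = a**2*b. S = -1/4*a**2 + 1/2*a*b**2 + 1/24*a*b - 1/2*b**3 + 1/40*b**2.
  leading term a**2: subtract (-1/64)·h_2 from -1/4*a**2 + 1/2*a*b**2 + 1/24*a*b - 1/2*b**3 + 1/40*b**2 → 1/2*a*b**2 - 1/12*a*b - 1/96*a - 1/2*b**3 + 3/20*b**2 - 1/160*b
  leading term a*b**2: subtract (1/96*b)·h_1 from 1/2*a*b**2 - 1/12*a*b - 1/96*a - 1/2*b**3 + 3/20*b**2 - 1/160*b → 1/24*a*b - 1/96*a - 1/2*b**3 + 3/20*b**2 - 1/160*b
  leading term a*b: subtract (1/1152)·h_1 from 1/24*a*b - 1/96*a - 1/2*b**3 + 3/20*b**2 - 1/160*b → -1/2*b**3 + 3/20*b**2 - 1/160*b
  leading term b**3: no divisor's leading term divides it; move -1/2*b**3 to the remainder.
  leading term b**2: no divisor's leading term divides it; move 3/20*b**2 to the remainder.
  leading term b: no divisor's leading term divides it; move -1/160*b to the remainder.
  remainder -1/2*b**3 + 3/20*b**2 - 1/160*b ≠ 0; add k_3 = -1/2*b**3 + 3/20*b**2 - 1/160*b to the basis.

S(h_1,k_3): lcm = a*b**3. S = 1/20*a*b**2 - 1/80*a*b.
  leading term a*b**2: subtract (1/960*b)·h_1 from 1/20*a*b**2 - 1/80*a*b → 0
  remainder 0.

S(h_2,k_3): leading monomials are coprime, so the S-polynomial reduces to 0 (Buchberger's first criterion).
Every S-polynomial of the final basis reduces to 0, so we have a Gröbner basis.
Inter-reduce: drop elements whose leading term is divisible by another's, tail-reduce, and make monic.
Reduced Gröbner basis: {a**2 - 1/6*a + 1/2*b**2 - 1/40*b, a*b - 1/4*a, b**3 - 3/10*b**2 + 1/80*b}.

Same reduced basis, so the two generating sets span the same ideal.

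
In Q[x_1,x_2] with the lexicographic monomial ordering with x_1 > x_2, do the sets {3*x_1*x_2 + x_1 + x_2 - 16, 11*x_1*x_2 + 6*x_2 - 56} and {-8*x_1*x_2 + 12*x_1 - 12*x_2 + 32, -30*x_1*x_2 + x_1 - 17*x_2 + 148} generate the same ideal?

Equality of ideals is decidable: compute both reduced Gröbner bases (unique for the ordering) and check whether they agree.
Buchberger on the first generating set:
f_1 = 3*x_1*x_2 + x_1 + x_2 - 16, LT = x_1*x_2.
f_2 = 11*x_1*x_2 + 6*x_2 - 56, LT = x_1*x_2.

S(f_1,f_2): lcm = x_1*x_2. S = 1/3*x_1 - 7/33*x_2 - 8/33.
  leading term x_1: no divisor's leading term divides it; move 1/3*x_1 to the remainder.
  leading term x_2: no divisor's leading term divides it; move -7/33*x_2 to the remainder.
  leading term 1: no divisor's leading term divides it; move -8/33 to the remainder.
  remainder 1/3*x_1 - 7/33*x_2 - 8/33 ≠ 0; add g_3 = 1/3*x_1 - 7/33*x_2 - 8/33 to the basis.

S(f_1,g_3): lcm = x_1*x_2. S = 1/3*x_1 + 7/11*x_2**2 + 35/33*x_2 - 16/3.
  leading term x_1: subtract (1)·g_3 from 1/3*x_1 + 7/11*x_2**2 + 35/33*x_2 - 16/3 → 7/11*x_2**2 + 14/11*x_2 - 56/11
  leading term x_2**2: no divisor's leading term divides it; move 7/11*x_2**2 to the remainder.
  leading term x_2: no divisor's leading term divides it; move 14/11*x_2 to the remainder.
  leading term 1: no divisor's leading term divides it; move -56/11 to the remainder.
  remainder 7/11*x_2**2 + 14/11*x_2 - 56/11 ≠ 0; add g_4 = 7/11*x_2**2 + 14/11*x_2 - 56/11 to the basis.

S(f_2,g_3): lcm = x_1*x_2. S = 7/11*x_2**2 + 14/11*x_2 - 56/11.
  leading term x_2**2: subtract (1)·g_4 from 7/11*x_2**2 + 14/11*x_2 - 56/11 → 0
  remainder 0.

S(f_1,g_4): lcm = x_1*x_2**2. S = -5/3*x_1*x_2 + 8*x_1 + 1/3*x_2**2 - 16/3*x_2.
  leading term x_1*x_2: subtract (-5/9)·f_1 from -5/3*x_1*x_2 + 8*x_1 + 1/3*x_2**2 - 16/3*x_2 → 77/9*x_1 + 1/3*x_2**2 - 43/9*x_2 - 80/9
  leading term x_1: subtract (77/3)·g_3 from 77/9*x_1 + 1/3*x_2**2 - 43/9*x_2 - 80/9 → 1/3*x_2**2 + 2/3*x_2 - 8/3
  leading term x_2**2: subtract (11/21)·g_4 from 1/3*x_2**2 + 2/3*x_2 - 8/3 → 0
  remainder 0.

S(f_2,g_4): lcm = x_1*x_2**2. S = -2*x_1*x_2 + 8*x_1 + 6/11*x_2**2 - 56/11*x_2.
  leading term x_1*x_2: subtract (-2/3)·f_1 from -2*x_1*x_2 + 8*x_1 + 6/11*x_2**2 - 56/11*x_2 → 26/3*x_1 + 6/11*x_2**2 - 146/33*x_2 - 32/3
  leading term x_1: subtract (26)·g_3 from 26/3*x_1 + 6/11*x_2**2 - 146/33*x_2 - 32/3 → 6/11*x_2**2 + 12/11*x_2 - 48/11
  leading term x_2**2: subtract (6/7)·g_4 from 6/11*x_2**2 + 12/11*x_2 - 48/11 → 0
  remainder 0.

S(g_3,g_4): leading monomials are coprime, so the S-polynomial reduces to 0 (Buchberger's first criterion).
Every S-polynomial of the final basis reduces to 0, so we have a Gröbner basis.
Inter-reduce: drop elements whose leading term is divisible by another's, tail-reduce, and make monic.
Reduced Gröbner basis: {x_1 - 7/11*x_2 - 8/11, x_2**2 + 2*x_2 - 8}.

Buchberger on the second generating set:
h_1 = -8*x_1*x_2 + 12*x_1 - 12*x_2 + 32, LT = x_1*x_2.
h_2 = -30*x_1*x_2 + x_1 - 17*x_2 + 148, LT = x_1*x_2.

S(h_1,h_2): lcm = x_1*x_2. S = -22/15*x_1 + 14/15*x_2 + 14/15.
  leading term x_1: no divisor's leading term divides it; move -22/15*x_1 to the remainder.
  leading term x_2: no divisor's leading term divides it; move 14/15*x_2 to the remainder.
  leading term 1: no divisor's leading term divides it; move 14/15 to the remainder.
  remainder -22/15*x_1 + 14/15*x_2 + 14/15 ≠ 0; add k_3 = -22/15*x_1 + 14/15*x_2 + 14/15 to the basis.

S(h_1,k_3): lcm = x_1*x_2. S = -3/2*x_1 + 7/11*x_2**2 + 47/22*x_2 - 4.
  leading term x_1: subtract (45/44)·k_3 from -3/2*x_1 + 7/11*x_2**2 + 47/22*x_2 - 4 → 7/11*x_2**2 + 13/11*x_2 - 109/22
  leading term x_2**2: no divisor's leading term divides it; move 7/11*x_2**2 to the remainder.
  leading term x_2: no divisor's leading term divides it; move 13/11*x_2 to the remainder.
  leading term 1: no divisor's leading term divides it; move -109/22 to the remainder.
  remainder 7/11*x_2**2 + 13/11*x_2 - 109/22 ≠ 0; add k_4 = 7/11*x_2**2 + 13/11*x_2 - 109/22 to the basis.

S(h_2,k_3): lcm = x_1*x_2. S = -1/30*x_1 + 7/11*x_2**2 + 397/330*x_2 - 74/15.
  leading term x_1: subtract (1/44)·k_3 from -1/30*x_1 + 7/11*x_2**2 + 397/330*x_2 - 74/15 → 7/11*x_2**2 + 13/11*x_2 - 109/22
  leading term x_2**2: subtract (1)·k_4 from 7/11*x_2**2 + 13/11*x_2 - 109/22 → 0
  remainder 0.

S(h_1,k_4): lcm = x_1*x_2**2. S = -47/14*x_1*x_2 + 109/14*x_1 + 3/2*x_2**2 - 4*x_2.
  leading term x_1*x_2: subtract (47/112)·h_1 from -47/14*x_1*x_2 + 109/14*x_1 + 3/2*x_2**2 - 4*x_2 → 11/4*x_1 + 3/2*x_2**2 + 29/28*x_2 - 94/7
  leading term x_1: subtract (-15/8)·k_3 from 11/4*x_1 + 3/2*x_2**2 + 29/28*x_2 - 94/7 → 3/2*x_2**2 + 39/14*x_2 - 327/28
  leading term x_2**2: subtract (33/14)·k_4 from 3/2*x_2**2 + 39/14*x_2 - 327/28 → 0
  remainder 0.

S(h_2,k_4): lcm = x_1*x_2**2. S = -397/210*x_1*x_2 + 109/14*x_1 + 17/30*x_2**2 - 74/15*x_2.
  leading term x_1*x_2: subtract (397/1680)·h_1 from -397/210*x_1*x_2 + 109/14*x_1 + 17/30*x_2**2 - 74/15*x_2 → 99/20*x_1 + 17/30*x_2**2 - 881/420*x_2 - 794/105
  leading term x_1: subtract (-27/8)·k_3 from 99/20*x_1 + 17/30*x_2**2 - 881/420*x_2 - 794/105 → 17/30*x_2**2 + 221/210*x_2 - 1853/420
  leading term x_2**2: subtract (187/210)·k_4 from 17/30*x_2**2 + 221/210*x_2 - 1853/420 → 0
  remainder 0.

S(k_3,k_4): leading monomials are coprime, so the S-polynomial reduces to 0 (Buchberger's first criterion).
Every S-polynomial of the final basis reduces to 0, so we have a Gröbner basis.
Inter-reduce: drop elements whose leading term is divisible by another's, tail-reduce, and make monic.
Reduced Gröbner basis: {x_1 - 7/11*x_2 - 7/11, x_2**2 + 13/7*x_2 - 109/14}.

Since the reduced bases disagree, the two ideals are not the same.

No, the ideals differ.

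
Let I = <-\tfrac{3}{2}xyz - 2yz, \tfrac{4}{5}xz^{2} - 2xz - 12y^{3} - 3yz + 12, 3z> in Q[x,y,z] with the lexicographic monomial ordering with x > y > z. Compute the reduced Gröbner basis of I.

f_1 = -\tfrac{3}{2}xyz - 2yz, LT = xyz.
f_2 = \tfrac{4}{5}xz^{2} - 2xz - 12y^{3} - 3yz + 12, LT = xz^{2}.
f_3 = 3z, LT = z.

S(f_1,f_2): lcm = xyz^{2}. S = \tfrac{5}{2}xyz + 15y^{4} + \tfrac{15}{4}y^{2}z + \tfrac{4}{3}yz^{2} - 15y.
  reduce S modulo (f_1, f_2, f_3):
  remainder 15y^{4} - 15y ≠ 0; add g_4 = 15y^{4} - 15y to the basis.

S(f_2,f_3): lcm = xz^{2}. S = -\tfrac{5}{2}xz - 15y^{3} - \tfrac{15}{4}yz + 15.
  reduce S modulo (f_1, f_2, f_3, g_4):
  remainder -15y^{3} + 15 ≠ 0; add g_5 = -15y^{3} + 15 to the basis.

The other S-polynomials (S(f_1,f_3), S(f_1,g_4), S(f_2,g_4), S(f_3,g_4), S(f_1,g_5), S(f_2,g_5), S(f_3,g_5), S(g_4,g_5)) all reduce to 0 modulo the current basis, so we have a Gröbner basis.
Inter-reduce: drop elements whose leading term is divisible by another's, tail-reduce, and make monic.

G = {y^{3} - 1, z}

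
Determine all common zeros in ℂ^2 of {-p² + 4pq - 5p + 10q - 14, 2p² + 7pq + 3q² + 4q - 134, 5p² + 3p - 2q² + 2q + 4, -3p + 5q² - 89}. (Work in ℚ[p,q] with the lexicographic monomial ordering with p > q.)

Compute a lex Gröbner basis by Buchberger's algorithm.
f_1 = -p² + 4pq - 5p + 10q - 14, LT = p².
f_2 = 2p² + 7pq + 3q² + 4q - 134, LT = p².
f_3 = 5p² + 3p - 2q² + 2q + 4, LT = p².
f_4 = -3p + 5q² - 89, LT = p.

S(f_1,f_2): lcm = p². S = -15/2pq + 5p - 3/2q² - 12q + 81.
  leading term pq: subtract (5/2q)·f_4 from -15/2pq + 5p - 3/2q² - 12q + 81 → 5p - 25/2q³ - 3/2q² + 421/2q + 81
  leading term p: subtract (-5/3)·f_4 from 5p - 25/2q³ - 3/2q² + 421/2q + 81 → -25/2q³ + 41/6q² + 421/2q - 202/3
  leading term q³: no divisor's leading term divides it; move -25/2q³ to the remainder.
  leading term q²: no divisor's leading term divides it; move 41/6q² to the remainder.
  leading term q: no divisor's leading term divides it; move 421/2q to the remainder.
  leading term 1: no divisor's leading term divides it; move -202/3 to the remainder.
  remainder -25/2q³ + 41/6q² + 421/2q - 202/3 ≠ 0; add h_5 = -25/2q³ + 41/6q² + 421/2q - 202/3 to the basis.

S(f_1,f_3): lcm = p². S = -4pq + 22/5p + ⅖q² - 52/5q + 66/5.
  leading term pq: subtract (4/3q)·f_4 from -4pq + 22/5p + ⅖q² - 52/5q + 66/5 → 22/5p - 20/3q³ + ⅖q² + 1624/15q + 66/5
  leading term p: subtract (-22/15)·f_4 from 22/5p - 20/3q³ + ⅖q² + 1624/15q + 66/5 → -20/3q³ + 116/15q² + 1624/15q - 352/3
  leading term q³: subtract (8/15)·h_5 from -20/3q³ + 116/15q² + 1624/15q - 352/3 → 184/45q² - 4q - 3664/45
  leading term q²: no divisor's leading term divides it; move 184/45q² to the remainder.
  leading term q: no divisor's leading term divides it; move -4q to the remainder.
  leading term 1: no divisor's leading term divides it; move -3664/45 to the remainder.
  remainder 184/45q² - 4q - 3664/45 ≠ 0; add h_6 = 184/45q² - 4q - 3664/45 to the basis.

S(f_1,f_4): lcm = p². S = 5/3pq² - 4pq - 74/3p - 10q + 14.
  leading term pq²: subtract (-5/9q²)·f_4 from 5/3pq² - 4pq - 74/3p - 10q + 14 → -4pq - 74/3p + 25/9q⁴ - 445/9q² - 10q + 14
  leading term pq: subtract (4/3q)·f_4 from -4pq - 74/3p + 25/9q⁴ - 445/9q² - 10q + 14 → -74/3p + 25/9q⁴ - 20/3q³ - 445/9q² + 326/3q + 14
  leading term p: subtract (74/9)·f_4 from -74/3p + 25/9q⁴ - 20/3q³ - 445/9q² + 326/3q + 14 → 25/9q⁴ - 20/3q³ - 815/9q² + 326/3q + 6712/9
  leading term q⁴: subtract (-2/9q)·h_5 from 25/9q⁴ - 20/3q³ - 815/9q² + 326/3q + 6712/9 → -139/27q³ - 394/9q² + 2530/27q + 6712/9
  leading term q³: subtract (278/675)·h_5 from -139/27q³ - 394/9q² + 2530/27q + 6712/9 → -94349/2025q² + 1577/225q + 1566356/2025
  leading term q²: subtract (-94349/8280)·h_6 from -94349/2025q² + 1577/225q + 1566356/2025 → -399203/10350q - 798406/5175
  leading term q: no divisor's leading term divides it; move -399203/10350q to the remainder.
  leading term 1: no divisor's leading term divides it; move -798406/5175 to the remainder.
  remainder -399203/10350q - 798406/5175 ≠ 0; add h_7 = -399203/10350q - 798406/5175 to the basis.

The other S-polynomials (S(f_2,f_3), S(f_2,f_4), S(f_3,f_4), S(f_1,h_5), S(f_2,h_5), S(f_3,h_5), S(f_4,h_5), S(f_1,h_6), S(f_2,h_6), S(f_3,h_6), S(f_4,h_6), S(h_5,h_6), S(f_1,h_7), S(f_2,h_7), S(f_3,h_7), S(f_4,h_7), S(h_5,h_7), S(h_6,h_7)) all reduce to 0 modulo the current basis, so we have a Gröbner basis.
Inter-reduce: drop elements whose leading term is divisible by another's, tail-reduce, and make monic.
Reduced Gröbner basis: {p + 3, q + 4}.

Since the basis is lex-ordered, q + 4 is univariate in q. Its roots are {-4}. Back-substituting each root into the other basis elements fixes the other coordinates.
  q = -4: the earlier basis element becomes p + 3 = 0, giving p = -3 — point (-3, -4).
Each listed point satisfies every original equation (direct substitution).

{(-3, -4)}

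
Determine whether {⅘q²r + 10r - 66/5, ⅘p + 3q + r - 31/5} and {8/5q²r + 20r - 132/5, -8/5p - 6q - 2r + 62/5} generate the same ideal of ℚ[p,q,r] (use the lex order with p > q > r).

Two ideals are equal iff their reduced Gröbner bases coincide (the reduced basis is unique for a fixed ordering).
Buchberger on the first generating set:
f_1 = ⅘q²r + 10r - 66/5, LT = q²r.
f_2 = ⅘p + 3q + r - 31/5, LT = p.

The S-polynomials (S(f_1,f_2)) all reduce to 0 modulo the current basis, so we have a Gröbner basis.
Inter-reduce: drop elements whose leading term is divisible by another's, tail-reduce, and make monic.
Reduced Gröbner basis: {p + 15/4q + 5/4r - 31/4, q²r + 25/2r - 33/2}.

Buchberger on the second generating set:
h_1 = 8/5q²r + 20r - 132/5, LT = q²r.
h_2 = -8/5p - 6q - 2r + 62/5, LT = p.

The S-polynomials (S(h_1,h_2)) all reduce to 0 modulo the current basis, so we have a Gröbner basis.
Inter-reduce: drop elements whose leading term is divisible by another's, tail-reduce, and make monic.
Reduced Gröbner basis: {p + 15/4q + 5/4r - 31/4, q²r + 25/2r - 33/2}.

The two bases agree; hence the ideals are identical.

Yes, the ideals are equal.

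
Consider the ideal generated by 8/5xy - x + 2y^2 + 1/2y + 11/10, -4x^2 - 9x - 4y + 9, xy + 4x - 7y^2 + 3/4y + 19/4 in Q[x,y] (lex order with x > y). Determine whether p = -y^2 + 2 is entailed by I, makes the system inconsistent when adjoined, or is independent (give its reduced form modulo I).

First compute the reduced Gröbner basis of I by Buchberger's algorithm.
f_1 = 8/5xy - x + 2y^2 + 1/2y + 11/10, LT = xy.
f_2 = -4x^2 - 9x - 4y + 9, LT = x^2.
f_3 = xy + 4x - 7y^2 + 3/4y + 19/4, LT = xy.

S(f_1,f_2): lcm = x^2y. S = -5/8x^2 + 5/4xy^2 - 31/16xy + 11/16x - y^2 + 9/4y.
  leading term x^2: subtract (5/32)·f_2 from -5/8x^2 + 5/4xy^2 - 31/16xy + 11/16x - y^2 + 9/4y → 5/4xy^2 - 31/16xy + 67/32x - y^2 + 23/8y - 45/32
  leading term xy^2: subtract (25/32y)·f_1 from 5/4xy^2 - 31/16xy + 67/32x - y^2 + 23/8y - 45/32 → -37/32xy + 67/32x - 25/16y^3 - 89/64y^2 + 129/64y - 45/32
  leading term xy: subtract (-185/256)·f_1 from -37/32xy + 67/32x - 25/16y^3 - 89/64y^2 + 129/64y - 45/32 → 351/256x - 25/16y^3 + 7/128y^2 + 1217/512y - 313/512
  leading term x: no divisor's leading term divides it; move 351/256x to the remainder.
  leading term y^3: no divisor's leading term divides it; move -25/16y^3 to the remainder.
  leading term y^2: no divisor's leading term divides it; move 7/128y^2 to the remainder.
  leading term y: no divisor's leading term divides it; move 1217/512y to the remainder.
  leading term 1: no divisor's leading term divides it; move -313/512 to the remainder.
  remainder 351/256x - 25/16y^3 + 7/128y^2 + 1217/512y - 313/512 ≠ 0; add h_4 = 351/256x - 25/16y^3 + 7/128y^2 + 1217/512y - 313/512 to the basis.

S(f_1,f_3): lcm = xy. S = -37/8x + 33/4y^2 - 7/16y - 65/16.
  leading term x: subtract (-1184/351)·h_4 from -37/8x + 33/4y^2 - 7/16y - 65/16 → -1850/351y^3 + 5921/702y^2 + 10643/1404y - 8599/1404
  leading term y^3: no divisor's leading term divides it; move -1850/351y^3 to the remainder.
  leading term y^2: no divisor's leading term divides it; move 5921/702y^2 to the remainder.
  leading term y: no divisor's leading term divides it; move 10643/1404y to the remainder.
  leading term 1: no divisor's leading term divides it; move -8599/1404 to the remainder.
  remainder -1850/351y^3 + 5921/702y^2 + 10643/1404y - 8599/1404 ≠ 0; add h_5 = -1850/351y^3 + 5921/702y^2 + 10643/1404y - 8599/1404 to the basis.

S(f_2,f_3): lcm = x^2y. S = -4x^2 + 7xy^2 + 3/2xy - 19/4x + y^2 - 9/4y.
  leading term x^2: subtract (1)·f_2 from -4x^2 + 7xy^2 + 3/2xy - 19/4x + y^2 - 9/4y → 7xy^2 + 3/2xy + 17/4x + y^2 + 7/4y - 9
  leading term xy^2: subtract (35/8y)·f_1 from 7xy^2 + 3/2xy + 17/4x + y^2 + 7/4y - 9 → 47/8xy + 17/4x - 35/4y^3 - 19/16y^2 - 49/16y - 9
  leading term xy: subtract (235/64)·f_1 from 47/8xy + 17/4x - 35/4y^3 - 19/16y^2 - 49/16y - 9 → 507/64x - 35/4y^3 - 273/32y^2 - 627/128y - 1669/128
  leading term x: subtract (52/9)·h_4 from 507/64x - 35/4y^3 - 273/32y^2 - 627/128y - 1669/128 → 5/18y^3 - 637/72y^2 - 2683/144y - 1369/144
  leading term y^3: subtract (-39/740)·h_5 from 5/18y^3 - 637/72y^2 - 2683/144y - 1369/144 → -3109/370y^2 - 3373/185y - 3637/370
  leading term y^2: no divisor's leading term divides it; move -3109/370y^2 to the remainder.
  leading term y: no divisor's leading term divides it; move -3373/185y to the remainder.
  leading term 1: no divisor's leading term divides it; move -3637/370 to the remainder.
  remainder -3109/370y^2 - 3373/185y - 3637/370 ≠ 0; add h_6 = -3109/370y^2 - 3373/185y - 3637/370 to the basis.

S(f_1,h_4): lcm = xy. S = -5/8x + 400/351y^4 - 14/351y^3 - 679/1404y^2 + 4259/5616y + 11/16.
  leading term x: subtract (-160/351)·h_4 from -5/8x + 400/351y^4 - 14/351y^3 - 679/1404y^2 + 4259/5616y + 11/16 → 400/351y^4 - 88/117y^3 - 161/351y^2 + 431/234y + 287/702
  leading term y^4: subtract (-8/37y)·h_5 from 400/351y^4 - 88/117y^3 - 161/351y^2 + 431/234y + 287/702 → 13916/12987y^3 + 15329/12987y^2 + 13445/25974y + 287/702
  leading term y^3: subtract (-6958/34225)·h_5 from 13916/12987y^3 + 15329/12987y^2 + 13445/25974y + 287/702 → 99084/34225y^2 + 70461/34225y - 28623/34225
  leading term y^2: subtract (-198168/575165)·h_6 from 99084/34225y^2 + 70461/34225y - 28623/34225 → -2428959/575165y - 2428959/575165
  leading term y: no divisor's leading term divides it; move -2428959/575165y to the remainder.
  leading term 1: no divisor's leading term divides it; move -2428959/575165 to the remainder.
  remainder -2428959/575165y - 2428959/575165 ≠ 0; add h_7 = -2428959/575165y - 2428959/575165 to the basis.

The other S-polynomials (S(f_2,h_4), S(f_3,h_4), S(f_1,h_5), S(f_2,h_5), S(f_3,h_5), S(h_4,h_5), S(f_1,h_6), S(f_2,h_6), S(f_3,h_6), S(h_4,h_6), S(h_5,h_6), S(f_1,h_7), S(f_2,h_7), S(f_3,h_7), S(h_4,h_7), S(h_5,h_7), S(h_6,h_7)) all reduce to 0 modulo the current basis, so we have a Gröbner basis.
Inter-reduce: drop elements whose leading term is divisible by another's, tail-reduce, and make monic.
Reduced Gröbner basis: {x - 1, y + 1}.
Label its elements g_1 = x - 1, g_2 = y + 1.

Reduce p = -y^2 + 2 modulo G:
  leading term y^2: subtract (-y)·g_2 from -y^2 + 2 → y + 2
  leading term y: subtract (1)·g_2 from y + 2 → 1
  leading term 1: no divisor's leading term divides it; move 1 to the remainder.
  normal form = 1.
The normal form is nonzero, so p ∉ I. Since p minus its normal form lies in I, I + (p) = I + (r) where r = 1; decide whether this ideal is the whole ring.
Here r = 1 is a nonzero constant, hence a unit: 1 ∈ I + (p), the Gröbner basis of I + (p) is {1}, and the enlarged system has no common solution — adjoining p is inconsistent.

The remainder on division by a Gröbner basis is unique — it is the normal form.

Adjoining -y^2 + 2 makes the ideal the whole ring: the system is inconsistent.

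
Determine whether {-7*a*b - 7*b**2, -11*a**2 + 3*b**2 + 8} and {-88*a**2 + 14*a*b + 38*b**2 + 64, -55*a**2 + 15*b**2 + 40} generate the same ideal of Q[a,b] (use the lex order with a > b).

Yes, the ideals are equal.

For a fixed monomial order, each ideal has a unique reduced Gröbner basis; comparing bases decides equality.
Buchberger on the first generating set:
f_1 = -7*a*b - 7*b**2, LT = a*b.
f_2 = -11*a**2 + 3*b**2 + 8, LT = a**2.

S(f_1,f_2): lcm = a**2*b. S = a*b**2 + 3/11*b**3 + 8/11*b.
  reduce S modulo (f_1, f_2):
  remainder -8/11*b**3 + 8/11*b ≠ 0; add g_3 = -8/11*b**3 + 8/11*b to the basis.

The other S-polynomials (S(f_1,g_3), S(f_2,g_3)) all reduce to 0 modulo the current basis, so we have a Gröbner basis.
Inter-reduce: drop elements whose leading term is divisible by another's, tail-reduce, and make monic.
Reduced Gröbner basis: {a**2 - 3/11*b**2 - 8/11, a*b + b**2, b**3 - b}.

Buchberger on the second generating set:
h_1 = -88*a**2 + 14*a*b + 38*b**2 + 64, LT = a**2.
h_2 = -55*a**2 + 15*b**2 + 40, LT = a**2.

S(h_1,h_2): lcm = a**2. S = -7/44*a*b - 7/44*b**2.
  reduce S modulo (h_1, h_2):
  remainder -7/44*a*b - 7/44*b**2 ≠ 0; add k_3 = -7/44*a*b - 7/44*b**2 to the basis.

S(h_1,k_3): lcm = a**2*b. S = -51/44*a*b**2 - 19/44*b**3 - 8/11*b.
  reduce S modulo (h_1, h_2, k_3):
  remainder 8/11*b**3 - 8/11*b ≠ 0; add k_4 = 8/11*b**3 - 8/11*b to the basis.

The other S-polynomials (S(h_2,k_3), S(h_1,k_4), S(h_2,k_4), S(k_3,k_4)) all reduce to 0 modulo the current basis, so we have a Gröbner basis.
Inter-reduce: drop elements whose leading term is divisible by another's, tail-reduce, and make monic.
Reduced Gröbner basis: {a**2 - 3/11*b**2 - 8/11, a*b + b**2, b**3 - b}.

The two bases agree; hence the ideals are identical.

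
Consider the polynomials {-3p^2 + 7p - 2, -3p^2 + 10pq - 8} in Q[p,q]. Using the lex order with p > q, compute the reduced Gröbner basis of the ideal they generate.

G = {p + 10/9q - 28/9, q^2 - 7/2q + 5/2}

f_1 = -3p^2 + 7p - 2, LT = p^2.
f_2 = -3p^2 + 10pq - 8, LT = p^2.

S(f_1,f_2): lcm = p^2. S = 10/3pq - 7/3p - 2.
  leading term pq: no divisor's leading term divides it; move 10/3pq to the remainder.
  leading term p: no divisor's leading term divides it; move -7/3p to the remainder.
  leading term 1: no divisor's leading term divides it; move -2 to the remainder.
  remainder 10/3pq - 7/3p - 2 ≠ 0; add g_3 = 10/3pq - 7/3p - 2 to the basis.

S(f_1,g_3): lcm = p^2q. S = 7/10p^2 - 7/3pq + 3/5p + 2/3q.
  leading term p^2: subtract (-7/30)·f_1 from 7/10p^2 - 7/3pq + 3/5p + 2/3q → -7/3pq + 67/30p + 2/3q - 7/15
  leading term pq: subtract (-7/10)·g_3 from -7/3pq + 67/30p + 2/3q - 7/15 → 3/5p + 2/3q - 28/15
  leading term p: no divisor's leading term divides it; move 3/5p to the remainder.
  leading term q: no divisor's leading term divides it; move 2/3q to the remainder.
  leading term 1: no divisor's leading term divides it; move -28/15 to the remainder.
  remainder 3/5p + 2/3q - 28/15 ≠ 0; add g_4 = 3/5p + 2/3q - 28/15 to the basis.

S(g_3,g_4): lcm = pq. S = -7/10p - 10/9q^2 + 28/9q - 3/5.
  leading term p: subtract (-7/6)·g_4 from -7/10p - 10/9q^2 + 28/9q - 3/5 → -10/9q^2 + 35/9q - 25/9
  leading term q^2: no divisor's leading term divides it; move -10/9q^2 to the remainder.
  leading term q: no divisor's leading term divides it; move 35/9q to the remainder.
  leading term 1: no divisor's leading term divides it; move -25/9 to the remainder.
  remainder -10/9q^2 + 35/9q - 25/9 ≠ 0; add g_5 = -10/9q^2 + 35/9q - 25/9 to the basis.

The other S-polynomials (S(f_2,g_3), S(f_1,g_4), S(f_2,g_4), S(f_1,g_5), S(f_2,g_5), S(g_3,g_5), S(g_4,g_5)) all reduce to 0 modulo the current basis, so we have a Gröbner basis.
Inter-reduce: drop elements whose leading term is divisible by another's, tail-reduce, and make monic.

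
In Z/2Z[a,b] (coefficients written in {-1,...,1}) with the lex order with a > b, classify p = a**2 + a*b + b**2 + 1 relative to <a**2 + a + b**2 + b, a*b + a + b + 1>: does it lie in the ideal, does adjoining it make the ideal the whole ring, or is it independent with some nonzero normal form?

First compute the reduced Gröbner basis of I by Buchberger's algorithm.
f_1 = a**2 + a + b**2 + b, LT = a**2.
f_2 = a*b + a + b + 1, LT = a*b.

S(f_1,f_2): lcm = a**2*b. S = a**2 + a + b**3 + b**2.
  leading term a**2: subtract (1)·f_1 from a**2 + a + b**3 + b**2 → b**3 + b
  leading term b**3: no divisor's leading term divides it; move b**3 to the remainder.
  leading term b: no divisor's leading term divides it; move b to the remainder.
  remainder b**3 + b ≠ 0; add h_3 = b**3 + b to the basis.

The other S-polynomials (S(f_1,h_3), S(f_2,h_3)) all reduce to 0 modulo the current basis, so we have a Gröbner basis.
Inter-reduce: drop elements whose leading term is divisible by another's, tail-reduce, and make monic.
Reduced Gröbner basis: {a**2 + a + b**2 + b, a*b + a + b + 1, b**3 + b}.
Label its elements g_1 = a**2 + a + b**2 + b, g_2 = a*b + a + b + 1, g_3 = b**3 + b.

Reduce p = a**2 + a*b + b**2 + 1 modulo G:
  leading term a**2: subtract (1)·g_1 from a**2 + a*b + b**2 + 1 → a*b + a + b + 1
  leading term a*b: subtract (1)·g_2 from a*b + a + b + 1 → 0
  normal form = 0.
Since the normal form is 0, p ∈ I.

The remainder on division by a Gröbner basis is unique — it is the normal form.

a**2 + a*b + b**2 + 1 lies in I (it reduces to 0).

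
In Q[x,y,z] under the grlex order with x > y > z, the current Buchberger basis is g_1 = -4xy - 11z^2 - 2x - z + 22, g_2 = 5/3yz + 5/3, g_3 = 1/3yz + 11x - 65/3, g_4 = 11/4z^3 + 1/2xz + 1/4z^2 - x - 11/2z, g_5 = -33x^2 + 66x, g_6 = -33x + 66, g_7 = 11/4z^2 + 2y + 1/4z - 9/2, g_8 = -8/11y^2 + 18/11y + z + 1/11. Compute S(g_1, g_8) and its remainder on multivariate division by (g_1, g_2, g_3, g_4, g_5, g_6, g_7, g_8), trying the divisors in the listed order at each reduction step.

lcm(LM(g_1), LM(g_8)) = xy^2.
S = (lcm/LT(g_1))·g_1 − (lcm/LT(g_8))·g_8 = 11/4yz^2 + 11/4xy + 11/8xz + 1/4yz + 1/8x - 11/2y.
Reduce S modulo (g_1, g_2, g_3, g_4, g_5, g_6, g_7, g_8) in that order:
  leading term yz^2: subtract (33/20z)·g_2 from 11/4yz^2 + 11/4xy + 11/8xz + 1/4yz + 1/8x - 11/2y → 11/4xy + 11/8xz + 1/4yz + 1/8x - 11/2y - 11/4z
  leading term xy: subtract (-11/16)·g_1 from 11/4xy + 11/8xz + 1/4yz + 1/8x - 11/2y - 11/4z → 11/8xz + 1/4yz - 121/16z^2 - 5/4x - 11/2y - 55/16z + 121/8
  leading term xz: subtract (-1/24z)·g_6 from 11/8xz + 1/4yz - 121/16z^2 - 5/4x - 11/2y - 55/16z + 121/8 → 1/4yz - 121/16z^2 - 5/4x - 11/2y - 11/16z + 121/8
  leading term yz: subtract (3/20)·g_2 from 1/4yz - 121/16z^2 - 5/4x - 11/2y - 11/16z + 121/8 → -121/16z^2 - 5/4x - 11/2y - 11/16z + 119/8
  leading term z^2: subtract (-11/4)·g_7 from -121/16z^2 - 5/4x - 11/2y - 11/16z + 119/8 → -5/4x + 5/2
  leading term x: subtract (5/132)·g_6 from -5/4x + 5/2 → 0
The remainder is 0, so this S-polynomial contributes no new basis element.

S(g_1, g_8) = 11/4yz^2 + 11/4xy + 11/8xz + 1/4yz + 1/8x - 11/2y; remainder on division = 0.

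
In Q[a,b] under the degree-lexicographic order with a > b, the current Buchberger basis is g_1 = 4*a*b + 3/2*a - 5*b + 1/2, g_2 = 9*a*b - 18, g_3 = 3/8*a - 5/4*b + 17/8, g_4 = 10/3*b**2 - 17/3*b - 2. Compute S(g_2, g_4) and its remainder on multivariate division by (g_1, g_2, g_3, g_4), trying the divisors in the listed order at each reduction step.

S(g_2, g_4) = 17/10*a*b + 3/5*a - 2*b; remainder on division = 0.

lcm(LM(g_2), LM(g_4)) = a*b**2.
S = (lcm/LT(g_2))·g_2 − (lcm/LT(g_4))·g_4 = 17/10*a*b + 3/5*a - 2*b.
Reduce S modulo (g_1, g_2, g_3, g_4) in that order:
  leading term a*b: subtract (17/40)·g_1 from 17/10*a*b + 3/5*a - 2*b → -3/80*a + 1/8*b - 17/80
  leading term a: subtract (-1/10)·g_3 from -3/80*a + 1/8*b - 17/80 → 0
The remainder is 0, so this S-polynomial contributes no new basis element.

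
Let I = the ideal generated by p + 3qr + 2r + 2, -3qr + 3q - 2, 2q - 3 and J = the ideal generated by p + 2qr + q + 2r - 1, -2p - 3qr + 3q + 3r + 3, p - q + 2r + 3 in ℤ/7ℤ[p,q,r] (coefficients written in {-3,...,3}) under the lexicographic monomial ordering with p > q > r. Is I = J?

No, the ideals differ.

For a fixed monomial order, each ideal has a unique reduced Gröbner basis; comparing bases decides equality.
Buchberger on the first generating set:
f_1 = p + 3qr + 2r + 2, LT = p.
f_2 = -3qr + 3q - 2, LT = qr.
f_3 = 2q - 3, LT = q.

S(f_2,f_3): lcm = qr. S = -q - 2r + 3.
  leading term q: subtract (3)·f_3 from -q - 2r + 3 → -2r - 2
  leading term r: no divisor's leading term divides it; move -2r to the remainder.
  leading term 1: no divisor's leading term divides it; move -2 to the remainder.
  remainder -2r - 2 ≠ 0; add g_4 = -2r - 2 to the basis.

The other S-polynomials (S(f_1,f_2), S(f_1,f_3), S(f_1,g_4), S(f_2,g_4), S(f_3,g_4)) all reduce to 0 modulo the current basis, so we have a Gröbner basis.
Inter-reduce: drop elements whose leading term is divisible by another's, tail-reduce, and make monic.
Reduced Gröbner basis: {p - 1, q + 2, r + 1}.

Buchberger on the second generating set:
h_1 = p + 2qr + q + 2r - 1, LT = p.
h_2 = -2p - 3qr + 3q + 3r + 3, LT = p.
h_3 = p - q + 2r + 3, LT = p.

S(h_1,h_2): lcm = p. S = -3qr - q - 3.
  leading term qr: no divisor's leading term divides it; move -3qr to the remainder.
  leading term q: no divisor's leading term divides it; move -q to the remainder.
  leading term 1: no divisor's leading term divides it; move -3 to the remainder.
  remainder -3qr - q - 3 ≠ 0; add k_4 = -3qr - q - 3 to the basis.

S(h_1,h_3): lcm = p. S = 2qr + 2q + 3.
  leading term qr: subtract (-3)·k_4 from 2qr + 2q + 3 → -q + 1
  leading term q: no divisor's leading term divides it; move -q to the remainder.
  leading term 1: no divisor's leading term divides it; move 1 to the remainder.
  remainder -q + 1 ≠ 0; add k_5 = -q + 1 to the basis.

S(k_4,k_5): lcm = qr. S = -2q + r + 1.
  leading term q: subtract (2)·k_5 from -2q + r + 1 → r - 1
  leading term r: no divisor's leading term divides it; move r to the remainder.
  leading term 1: no divisor's leading term divides it; move -1 to the remainder.
  remainder r - 1 ≠ 0; add k_6 = r - 1 to the basis.

The other S-polynomials (S(h_2,h_3), S(h_1,k_4), S(h_2,k_4), S(h_3,k_4), S(h_1,k_5), S(h_2,k_5), S(h_3,k_5), S(h_1,k_6), S(h_2,k_6), S(h_3,k_6), S(k_4,k_6), S(k_5,k_6)) all reduce to 0 modulo the current basis, so we have a Gröbner basis.
Inter-reduce: drop elements whose leading term is divisible by another's, tail-reduce, and make monic.
Reduced Gröbner basis: {p - 3, q - 1, r - 1}.

Since the reduced bases disagree, the two ideals are not the same.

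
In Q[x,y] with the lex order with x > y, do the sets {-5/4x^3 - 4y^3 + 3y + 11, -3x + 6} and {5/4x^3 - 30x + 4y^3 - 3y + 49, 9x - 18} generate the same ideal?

Equality of ideals is decidable: compute both reduced Gröbner bases (unique for the ordering) and check whether they agree.
Buchberger on the first generating set:
f_1 = -5/4x^3 - 4y^3 + 3y + 11, LT = x^3.
f_2 = -3x + 6, LT = x.

S(f_1,f_2): lcm = x^3. S = 2x^2 + 16/5y^3 - 12/5y - 44/5.
  leading term x^2: subtract (-2/3x)·f_2 from 2x^2 + 16/5y^3 - 12/5y - 44/5 → 4x + 16/5y^3 - 12/5y - 44/5
  leading term x: subtract (-4/3)·f_2 from 4x + 16/5y^3 - 12/5y - 44/5 → 16/5y^3 - 12/5y - 4/5
  leading term y^3: no divisor's leading term divides it; move 16/5y^3 to the remainder.
  leading term y: no divisor's leading term divides it; move -12/5y to the remainder.
  leading term 1: no divisor's leading term divides it; move -4/5 to the remainder.
  remainder 16/5y^3 - 12/5y - 4/5 ≠ 0; add g_3 = 16/5y^3 - 12/5y - 4/5 to the basis.

The other S-polynomials (S(f_1,g_3), S(f_2,g_3)) all reduce to 0 modulo the current basis, so we have a Gröbner basis.
Inter-reduce: drop elements whose leading term is divisible by another's, tail-reduce, and make monic.
Reduced Gröbner basis: {x - 2, y^3 - 3/4y - 1/4}.

Buchberger on the second generating set:
h_1 = 5/4x^3 - 30x + 4y^3 - 3y + 49, LT = x^3.
h_2 = 9x - 18, LT = x.

S(h_1,h_2): lcm = x^3. S = 2x^2 - 24x + 16/5y^3 - 12/5y + 196/5.
  leading term x^2: subtract (2/9x)·h_2 from 2x^2 - 24x + 16/5y^3 - 12/5y + 196/5 → -20x + 16/5y^3 - 12/5y + 196/5
  leading term x: subtract (-20/9)·h_2 from -20x + 16/5y^3 - 12/5y + 196/5 → 16/5y^3 - 12/5y - 4/5
  leading term y^3: no divisor's leading term divides it; move 16/5y^3 to the remainder.
  leading term y: no divisor's leading term divides it; move -12/5y to the remainder.
  leading term 1: no divisor's leading term divides it; move -4/5 to the remainder.
  remainder 16/5y^3 - 12/5y - 4/5 ≠ 0; add k_3 = 16/5y^3 - 12/5y - 4/5 to the basis.

The other S-polynomials (S(h_1,k_3), S(h_2,k_3)) all reduce to 0 modulo the current basis, so we have a Gröbner basis.
Inter-reduce: drop elements whose leading term is divisible by another's, tail-reduce, and make monic.
Reduced Gröbner basis: {x - 2, y^3 - 3/4y - 1/4}.

These coincide, so the ideals are equal.

Yes, the ideals are equal.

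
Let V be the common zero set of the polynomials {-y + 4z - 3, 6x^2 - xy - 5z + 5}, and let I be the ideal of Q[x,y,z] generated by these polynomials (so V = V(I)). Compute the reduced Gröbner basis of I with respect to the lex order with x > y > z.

G = {x^2 - 2/3xz + 1/2x - 5/6z + 5/6, y - 4z + 3}

f_1 = -y + 4z - 3, LT = y.
f_2 = 6x^2 - xy - 5z + 5, LT = x^2.

The S-polynomials (S(f_1,f_2)) all reduce to 0 modulo the current basis, so we have a Gröbner basis.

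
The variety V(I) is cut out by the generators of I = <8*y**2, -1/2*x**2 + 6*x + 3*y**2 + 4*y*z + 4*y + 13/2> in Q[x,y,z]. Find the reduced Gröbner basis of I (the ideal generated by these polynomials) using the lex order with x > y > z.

f_1 = 8*y**2, LT = y**2.
f_2 = -1/2*x**2 + 6*x + 3*y**2 + 4*y*z + 4*y + 13/2, LT = x**2.

The S-polynomials (S(f_1,f_2)) all reduce to 0 modulo the current basis, so we have a Gröbner basis.

G = {x**2 - 12*x - 8*y*z - 8*y - 13, y**2}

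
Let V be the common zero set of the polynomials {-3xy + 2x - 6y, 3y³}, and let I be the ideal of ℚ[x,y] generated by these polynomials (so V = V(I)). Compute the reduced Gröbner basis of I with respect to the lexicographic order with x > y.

G = {x - 9/2y² - 3y, y³}

f_1 = -3xy + 2x - 6y, LT = xy.
f_2 = 3y³, LT = y³.

S(f_1,f_2): lcm = xy³. S = -⅔xy² + 2y³.
  reduce S modulo (f_1, f_2):
  remainder -8/27x + 4/3y² + 8/9y ≠ 0; add g_3 = -8/27x + 4/3y² + 8/9y to the basis.

The other S-polynomials (S(f_1,g_3), S(f_2,g_3)) all reduce to 0 modulo the current basis, so we have a Gröbner basis.
Inter-reduce: drop elements whose leading term is divisible by another's, tail-reduce, and make monic.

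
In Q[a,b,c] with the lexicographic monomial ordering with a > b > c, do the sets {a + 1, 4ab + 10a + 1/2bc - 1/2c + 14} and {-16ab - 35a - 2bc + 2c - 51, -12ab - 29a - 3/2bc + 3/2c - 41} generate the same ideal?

Yes, the ideals are equal.

Two ideals are equal iff their reduced Gröbner bases coincide (the reduced basis is unique for a fixed ordering).
Buchberger on the first generating set:
f_1 = a + 1, LT = a.
f_2 = 4ab + 10a + 1/2bc - 1/2c + 14, LT = ab.

S(f_1,f_2): lcm = ab. S = -5/2a - 1/8bc + b + 1/8c - 7/2.
  leading term a: subtract (-5/2)·f_1 from -5/2a - 1/8bc + b + 1/8c - 7/2 → -1/8bc + b + 1/8c - 1
  leading term bc: no divisor's leading term divides it; move -1/8bc to the remainder.
  leading term b: no divisor's leading term divides it; move b to the remainder.
  leading term c: no divisor's leading term divides it; move 1/8c to the remainder.
  leading term 1: no divisor's leading term divides it; move -1 to the remainder.
  remainder -1/8bc + b + 1/8c - 1 ≠ 0; add g_3 = -1/8bc + b + 1/8c - 1 to the basis.

S(f_1,g_3): leading monomials are coprime, so the S-polynomial reduces to 0 (Buchberger's first criterion).
S(f_2,g_3): lcm = abc. S = 8ab + 7/2ac - 8a + 1/8bc^2 - 1/8c^2 + 7/2c.
  leading term ab: subtract (8b)·f_1 from 8ab + 7/2ac - 8a + 1/8bc^2 - 1/8c^2 + 7/2c → 7/2ac - 8a + 1/8bc^2 - 8b - 1/8c^2 + 7/2c
  leading term ac: subtract (7/2c)·f_1 from 7/2ac - 8a + 1/8bc^2 - 8b - 1/8c^2 + 7/2c → -8a + 1/8bc^2 - 8b - 1/8c^2
  leading term a: subtract (-8)·f_1 from -8a + 1/8bc^2 - 8b - 1/8c^2 → 1/8bc^2 - 8b - 1/8c^2 + 8
  leading term bc^2: subtract (-c)·g_3 from 1/8bc^2 - 8b - 1/8c^2 + 8 → bc - 8b - c + 8
  leading term bc: subtract (-8)·g_3 from bc - 8b - c + 8 → 0
  remainder 0.

Every S-polynomial of the final basis reduces to 0, so we have a Gröbner basis.
Inter-reduce: drop elements whose leading term is divisible by another's, tail-reduce, and make monic.
Reduced Gröbner basis: {a + 1, bc - 8b - c + 8}.

Buchberger on the second generating set:
h_1 = -16ab - 35a - 2bc + 2c - 51, LT = ab.
h_2 = -12ab - 29a - 3/2bc + 3/2c - 41, LT = ab.

S(h_1,h_2): lcm = ab. S = -11/48a - 11/48.
  leading term a: no divisor's leading term divides it; move -11/48a to the remainder.
  leading term 1: no divisor's leading term divides it; move -11/48 to the remainder.
  remainder -11/48a - 11/48 ≠ 0; add k_3 = -11/48a - 11/48 to the basis.

S(h_1,k_3): lcm = ab. S = 35/16a + 1/8bc - b - 1/8c + 51/16.
  leading term a: subtract (-105/11)·k_3 from 35/16a + 1/8bc - b - 1/8c + 51/16 → 1/8bc - b - 1/8c + 1
  leading term bc: no divisor's leading term divides it; move 1/8bc to the remainder.
  leading term b: no divisor's leading term divides it; move -b to the remainder.
  leading term c: no divisor's leading term divides it; move -1/8c to the remainder.
  leading term 1: no divisor's leading term divides it; move 1 to the remainder.
  remainder 1/8bc - b - 1/8c + 1 ≠ 0; add k_4 = 1/8bc - b - 1/8c + 1 to the basis.

S(h_2,k_3): lcm = ab. S = 29/12a + 1/8bc - b - 1/8c + 41/12.
  leading term a: subtract (-116/11)·k_3 from 29/12a + 1/8bc - b - 1/8c + 41/12 → 1/8bc - b - 1/8c + 1
  leading term bc: subtract (1)·k_4 from 1/8bc - b - 1/8c + 1 → 0
  remainder 0.

S(h_1,k_4): lcm = abc. S = 8ab + 51/16ac - 8a + 1/8bc^2 - 1/8c^2 + 51/16c.
  leading term ab: subtract (-1/2)·h_1 from 8ab + 51/16ac - 8a + 1/8bc^2 - 1/8c^2 + 51/16c → 51/16ac - 51/2a + 1/8bc^2 - bc - 1/8c^2 + 67/16c - 51/2
  leading term ac: subtract (-153/11c)·k_3 from 51/16ac - 51/2a + 1/8bc^2 - bc - 1/8c^2 + 67/16c - 51/2 → -51/2a + 1/8bc^2 - bc - 1/8c^2 + c - 51/2
  leading term a: subtract (1224/11)·k_3 from -51/2a + 1/8bc^2 - bc - 1/8c^2 + c - 51/2 → 1/8bc^2 - bc - 1/8c^2 + c
  leading term bc^2: subtract (c)·k_4 from 1/8bc^2 - bc - 1/8c^2 + c → 0
  remainder 0.

S(h_2,k_4): lcm = abc. S = 8ab + 41/12ac - 8a + 1/8bc^2 - 1/8c^2 + 41/12c.
  leading term ab: subtract (-1/2)·h_1 from 8ab + 41/12ac - 8a + 1/8bc^2 - 1/8c^2 + 41/12c → 41/12ac - 51/2a + 1/8bc^2 - bc - 1/8c^2 + 53/12c - 51/2
  leading term ac: subtract (-164/11c)·k_3 from 41/12ac - 51/2a + 1/8bc^2 - bc - 1/8c^2 + 53/12c - 51/2 → -51/2a + 1/8bc^2 - bc - 1/8c^2 + c - 51/2
  leading term a: subtract (1224/11)·k_3 from -51/2a + 1/8bc^2 - bc - 1/8c^2 + c - 51/2 → 1/8bc^2 - bc - 1/8c^2 + c
  leading term bc^2: subtract (c)·k_4 from 1/8bc^2 - bc - 1/8c^2 + c → 0
  remainder 0.

S(k_3,k_4): leading monomials are coprime, so the S-polynomial reduces to 0 (Buchberger's first criterion).
Every S-polynomial of the final basis reduces to 0, so we have a Gröbner basis.
Inter-reduce: drop elements whose leading term is divisible by another's, tail-reduce, and make monic.
Reduced Gröbner basis: {a + 1, bc - 8b - c + 8}.

The two bases agree; hence the ideals are identical.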